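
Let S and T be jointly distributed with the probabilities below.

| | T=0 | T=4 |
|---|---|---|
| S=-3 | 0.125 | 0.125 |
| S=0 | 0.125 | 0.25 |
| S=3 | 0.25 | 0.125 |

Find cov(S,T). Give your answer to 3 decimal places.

E[S] = 0.375,  E[T] = 2
E[ST] = 0
cov(S,T) = E[ST] − E[S]E[T] = 0 − (0.375)(2) = -0.75

-0.750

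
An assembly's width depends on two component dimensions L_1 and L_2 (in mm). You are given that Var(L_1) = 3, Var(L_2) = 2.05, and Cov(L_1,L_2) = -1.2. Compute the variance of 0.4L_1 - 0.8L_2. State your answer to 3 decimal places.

Var(0.4L_1 - 0.8L_2) = (0.4)²·Var(L_1) + (-0.8)²·Var(L_2) + 2·(0.4)·(-0.8)·Cov(L_1,L_2)
= 0.16·3 + 0.64·2.05 + -0.64·-1.2 = 2.56

2.560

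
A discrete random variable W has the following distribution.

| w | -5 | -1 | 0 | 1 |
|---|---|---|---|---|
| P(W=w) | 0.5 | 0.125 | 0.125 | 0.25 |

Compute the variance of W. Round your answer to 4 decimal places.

7.2344

E[W] = (-5)(0.5) + (-1)(0.125) + (0)(0.125) + (1)(0.25) = -2.375
E[W²] = (-5)²(0.5) + (-1)²(0.125) + (0)²(0.125) + (1)²(0.25) = 12.875
V(W) = E[W²] − (E[W])² = 12.875 − (-2.375)² = 7.234375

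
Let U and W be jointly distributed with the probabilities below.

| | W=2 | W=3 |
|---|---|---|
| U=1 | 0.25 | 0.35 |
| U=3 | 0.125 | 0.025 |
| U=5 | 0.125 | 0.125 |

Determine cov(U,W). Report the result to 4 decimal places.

-0.1000

E[U] = 2.3,  E[W] = 2.5
E[UW] = 5.65
cov(U,W) = E[UW] − E[U]E[W] = 5.65 − (2.3)(2.5) = -0.1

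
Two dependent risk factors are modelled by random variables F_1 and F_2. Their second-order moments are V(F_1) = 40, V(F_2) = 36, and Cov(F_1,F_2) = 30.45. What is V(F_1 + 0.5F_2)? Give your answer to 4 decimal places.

79.4500

V(F_1 + 0.5F_2) = (1)²·V(F_1) + (0.5)²·V(F_2) + 2·(1)·(0.5)·Cov(F_1,F_2)
= 1·40 + 0.25·36 + 1·30.45 = 79.45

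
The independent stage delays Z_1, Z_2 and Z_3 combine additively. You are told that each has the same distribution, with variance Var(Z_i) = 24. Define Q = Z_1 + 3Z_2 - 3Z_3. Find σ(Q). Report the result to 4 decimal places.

By independence, Var(Q) = (1)²Var(Z_1) + (3)²Var(Z_2) + (-3)²Var(Z_3)
= (1)²·24 + (3)²·24 + (-3)²·24 = 456
σ(Q) = √456 ≈ 21.3542

21.3542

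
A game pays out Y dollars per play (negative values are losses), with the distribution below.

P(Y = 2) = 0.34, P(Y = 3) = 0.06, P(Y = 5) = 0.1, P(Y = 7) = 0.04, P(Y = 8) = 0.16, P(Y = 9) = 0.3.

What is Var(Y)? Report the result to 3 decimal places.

9.316

E[Y] = (2)(0.34) + (3)(0.06) + (5)(0.1) + (7)(0.04) + (8)(0.16) + (9)(0.3) = 5.62
E[Y²] = (2)²(0.34) + (3)²(0.06) + (5)²(0.1) + (7)²(0.04) + (8)²(0.16) + (9)²(0.3) = 40.9
Var(Y) = E[Y²] − (E[Y])² = 40.9 − (5.62)² = 9.3156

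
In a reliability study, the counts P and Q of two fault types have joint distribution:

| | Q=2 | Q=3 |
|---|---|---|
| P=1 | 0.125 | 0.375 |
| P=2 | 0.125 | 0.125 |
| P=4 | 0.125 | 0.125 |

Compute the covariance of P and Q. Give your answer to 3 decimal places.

-0.125

E[P] = 2,  E[Q] = 2.625
E[PQ] = 5.125
Cov(P,Q) = E[PQ] − E[P]E[Q] = 5.125 − (2)(2.625) = -0.125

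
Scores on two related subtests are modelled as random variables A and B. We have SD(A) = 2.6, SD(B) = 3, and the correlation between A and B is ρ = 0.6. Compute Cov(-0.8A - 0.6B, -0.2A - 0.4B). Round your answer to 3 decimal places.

Var(A) = (2.6)² = 6.76;  Var(B) = (3)² = 9
Cov(A,B) = ρ·SD(A)·SD(B) = 0.6·2.6·3 = 4.68
Cov(-0.8A - 0.6B, -0.2A - 0.4B) = (-0.8)(-0.2)Var(A) + (-0.6)(-0.4)Var(B) + [(-0.8)(-0.4) + (-0.6)(-0.2)]Cov(A,B)
= 0.16·6.76 + 0.24·9 + 0.44·4.68 = 5.3008

5.301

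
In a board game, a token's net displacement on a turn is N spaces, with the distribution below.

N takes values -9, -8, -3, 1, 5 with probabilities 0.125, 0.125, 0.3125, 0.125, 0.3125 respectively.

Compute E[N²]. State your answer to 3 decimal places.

28.875

E[N²] = (-9)²(0.125) + (-8)²(0.125) + (-3)²(0.3125) + (1)²(0.125) + (5)²(0.3125) = 28.875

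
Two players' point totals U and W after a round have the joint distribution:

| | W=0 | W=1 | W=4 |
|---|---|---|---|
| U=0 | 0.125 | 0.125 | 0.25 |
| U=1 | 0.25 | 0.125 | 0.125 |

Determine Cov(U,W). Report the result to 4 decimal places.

-0.2500

E[U] = 0.5,  E[W] = 1.75
E[UW] = 0.625
Cov(U,W) = E[UW] − E[U]E[W] = 0.625 − (0.5)(1.75) = -0.25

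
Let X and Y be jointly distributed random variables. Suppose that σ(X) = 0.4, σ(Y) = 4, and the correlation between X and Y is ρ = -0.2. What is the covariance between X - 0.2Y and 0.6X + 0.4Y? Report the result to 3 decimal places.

V(X) = (0.4)² = 0.16;  V(Y) = (4)² = 16
Cov(X,Y) = ρ·σ(X)·σ(Y) = -0.2·0.4·4 = -0.32
Cov(X - 0.2Y, 0.6X + 0.4Y) = (1)(0.6)V(X) + (-0.2)(0.4)V(Y) + [(1)(0.4) + (-0.2)(0.6)]Cov(X,Y)
= 0.6·0.16 + -0.08·16 + 0.28·-0.32 = -1.2736

-1.274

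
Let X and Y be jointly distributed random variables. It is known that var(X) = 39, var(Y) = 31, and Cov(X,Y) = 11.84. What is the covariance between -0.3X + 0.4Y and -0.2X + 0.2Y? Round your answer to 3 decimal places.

3.162

Cov(-0.3X + 0.4Y, -0.2X + 0.2Y) = (-0.3)(-0.2)var(X) + (0.4)(0.2)var(Y) + [(-0.3)(0.2) + (0.4)(-0.2)]Cov(X,Y)
= 0.06·39 + 0.08·31 + -0.14·11.84 = 3.1624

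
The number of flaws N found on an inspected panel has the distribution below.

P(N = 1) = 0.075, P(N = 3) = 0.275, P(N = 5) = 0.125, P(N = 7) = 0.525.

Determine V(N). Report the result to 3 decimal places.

4.360

E[N] = (1)(0.075) + (3)(0.275) + (5)(0.125) + (7)(0.525) = 5.2
E[N²] = (1)²(0.075) + (3)²(0.275) + (5)²(0.125) + (7)²(0.525) = 31.4
V(N) = E[N²] − (E[N])² = 31.4 − (5.2)² = 4.36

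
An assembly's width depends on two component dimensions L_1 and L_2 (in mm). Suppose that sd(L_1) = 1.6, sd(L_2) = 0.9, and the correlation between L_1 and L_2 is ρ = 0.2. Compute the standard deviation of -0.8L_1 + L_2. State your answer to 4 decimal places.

Var(L_1) = (1.6)² = 2.56;  Var(L_2) = (0.9)² = 0.81
cov(L_1,L_2) = ρ·sd(L_1)·sd(L_2) = 0.2·1.6·0.9 = 0.288
Var(-0.8L_1 + L_2) = (-0.8)²·Var(L_1) + (1)²·Var(L_2) + 2·(-0.8)·(1)·cov(L_1,L_2)
= 0.64·2.56 + 1·0.81 + -1.6·0.288 = 1.9876
sd(-0.8L_1 + L_2) = √1.9876 ≈ 1.4098

1.4098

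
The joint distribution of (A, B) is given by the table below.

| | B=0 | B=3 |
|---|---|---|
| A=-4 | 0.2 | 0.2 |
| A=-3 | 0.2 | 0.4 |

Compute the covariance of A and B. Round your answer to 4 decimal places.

0.1200

E[A] = -3.4,  E[B] = 1.8
E[AB] = -6
cov(A,B) = E[AB] − E[A]E[B] = -6 − (-3.4)(1.8) = 0.12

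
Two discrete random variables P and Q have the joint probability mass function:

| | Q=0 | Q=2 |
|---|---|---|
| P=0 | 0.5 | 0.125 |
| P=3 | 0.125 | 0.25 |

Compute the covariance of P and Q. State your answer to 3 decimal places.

E[P] = 1.125,  E[Q] = 0.75
E[PQ] = 1.5
Cov(P,Q) = E[PQ] − E[P]E[Q] = 1.5 − (1.125)(0.75) = 0.65625

0.656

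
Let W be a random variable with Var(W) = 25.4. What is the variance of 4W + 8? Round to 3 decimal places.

406.400

Var(4W + 8) = (4)²·Var(W) = 16·25.4 = 406.4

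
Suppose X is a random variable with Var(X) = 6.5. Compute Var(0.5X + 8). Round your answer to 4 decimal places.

1.6250

Var(0.5X + 8) = (0.5)²·Var(X) = 0.25·6.5 = 1.625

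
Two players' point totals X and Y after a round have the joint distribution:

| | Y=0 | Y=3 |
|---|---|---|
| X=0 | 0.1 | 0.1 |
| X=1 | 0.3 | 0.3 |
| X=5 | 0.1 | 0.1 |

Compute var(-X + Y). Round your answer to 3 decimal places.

E[X] = 1.6,  E[Y] = 1.5,  E[XY] = 2.4
var(X) = 5.6 − (1.6)² = 3.04;  var(Y) = 4.5 − (1.5)² = 2.25
Cov(X,Y) = 2.4 − (1.6)(1.5) = 0
var(-X + Y) = (-1)²·3.04 + (1)²·2.25 + 2·(-1)·(1)·0 = 5.29

5.290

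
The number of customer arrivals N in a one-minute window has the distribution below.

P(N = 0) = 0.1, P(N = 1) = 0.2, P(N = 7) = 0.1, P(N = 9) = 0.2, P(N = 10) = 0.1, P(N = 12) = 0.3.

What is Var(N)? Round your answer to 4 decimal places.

21.2100

E[N] = (0)(0.1) + (1)(0.2) + (7)(0.1) + (9)(0.2) + (10)(0.1) + (12)(0.3) = 7.3
E[N²] = (0)²(0.1) + (1)²(0.2) + (7)²(0.1) + (9)²(0.2) + (10)²(0.1) + (12)²(0.3) = 74.5
Var(N) = E[N²] − (E[N])² = 74.5 − (7.3)² = 21.21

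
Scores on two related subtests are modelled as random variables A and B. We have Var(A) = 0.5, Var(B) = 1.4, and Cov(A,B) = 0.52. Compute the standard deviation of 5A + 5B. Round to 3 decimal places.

Var(5A + 5B) = (5)²·Var(A) + (5)²·Var(B) + 2·(5)·(5)·Cov(A,B)
= 25·0.5 + 25·1.4 + 50·0.52 = 73.5
SD(5A + 5B) = √73.5 ≈ 8.573

8.573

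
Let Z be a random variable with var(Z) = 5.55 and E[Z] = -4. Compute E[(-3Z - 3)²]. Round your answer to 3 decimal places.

E[-3Z - 3] = -3·-4 − 3 = 9
var(-3Z - 3) = (-3)²·5.55 = 49.95
E[(-3Z - 3)²] = var((-3Z - 3)) + (E[(-3Z - 3)])² = 49.95 + (9)² = 130.95

130.950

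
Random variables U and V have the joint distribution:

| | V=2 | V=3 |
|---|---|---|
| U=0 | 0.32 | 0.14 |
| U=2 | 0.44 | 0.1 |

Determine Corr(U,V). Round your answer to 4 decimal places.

E[U] = 1.08,  E[V] = 2.24
E[UV] = 2.36
Cov(U,V) = E[UV] − E[U]E[V] = 2.36 − (1.08)(2.24) = -0.0592
Var(U) = 0.9936,  Var(V) = 0.1824
ρ = -0.0592 / √(0.9936·0.1824) ≈ -0.1391

-0.1391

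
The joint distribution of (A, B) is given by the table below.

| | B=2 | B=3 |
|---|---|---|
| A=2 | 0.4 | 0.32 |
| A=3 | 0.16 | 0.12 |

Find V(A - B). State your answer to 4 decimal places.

E[A] = 2.28,  E[B] = 2.44,  E[AB] = 5.56
V(A) = 5.4 − (2.28)² = 0.2016;  V(B) = 6.2 − (2.44)² = 0.2464
cov(A,B) = 5.56 − (2.28)(2.44) = -0.0032
V(A - B) = (1)²·0.2016 + (-1)²·0.2464 + 2·(1)·(-1)·-0.0032 = 0.4544

0.4544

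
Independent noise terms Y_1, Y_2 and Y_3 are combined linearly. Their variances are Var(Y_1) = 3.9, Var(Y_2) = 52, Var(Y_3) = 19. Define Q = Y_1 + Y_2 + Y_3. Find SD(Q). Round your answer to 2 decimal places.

8.65

By independence, Var(Q) = (1)²Var(Y_1) + (1)²Var(Y_2) + (1)²Var(Y_3)
= (1)²·3.9 + (1)²·52 + (1)²·19 = 74.9
SD(Q) = √74.9 ≈ 8.65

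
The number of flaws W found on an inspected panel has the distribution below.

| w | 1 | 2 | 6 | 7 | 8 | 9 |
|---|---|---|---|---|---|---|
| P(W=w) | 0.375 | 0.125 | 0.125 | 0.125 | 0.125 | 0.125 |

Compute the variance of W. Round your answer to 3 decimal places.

10.484

E[W] = (1)(0.375) + (2)(0.125) + (6)(0.125) + (7)(0.125) + (8)(0.125) + (9)(0.125) = 4.375
E[W²] = (1)²(0.375) + (2)²(0.125) + (6)²(0.125) + (7)²(0.125) + (8)²(0.125) + (9)²(0.125) = 29.625
var(W) = E[W²] − (E[W])² = 29.625 − (4.375)² = 10.484375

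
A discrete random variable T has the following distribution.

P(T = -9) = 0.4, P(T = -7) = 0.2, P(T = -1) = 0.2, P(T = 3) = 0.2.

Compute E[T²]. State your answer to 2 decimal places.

44.20

E[T²] = (-9)²(0.4) + (-7)²(0.2) + (-1)²(0.2) + (3)²(0.2) = 44.2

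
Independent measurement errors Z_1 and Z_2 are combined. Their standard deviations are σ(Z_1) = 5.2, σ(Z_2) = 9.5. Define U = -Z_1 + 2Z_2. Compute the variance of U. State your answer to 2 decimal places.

Var(Z_1) = 27.04, Var(Z_2) = 90.25
By independence, Var(U) = (-1)²Var(Z_1) + (2)²Var(Z_2)
= (-1)²·27.04 + (2)²·90.25 = 388.04

388.04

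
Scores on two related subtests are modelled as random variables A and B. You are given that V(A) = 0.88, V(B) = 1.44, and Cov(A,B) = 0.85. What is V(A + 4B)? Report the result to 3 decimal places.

30.720

V(A + 4B) = (1)²·V(A) + (4)²·V(B) + 2·(1)·(4)·Cov(A,B)
= 1·0.88 + 16·1.44 + 8·0.85 = 30.72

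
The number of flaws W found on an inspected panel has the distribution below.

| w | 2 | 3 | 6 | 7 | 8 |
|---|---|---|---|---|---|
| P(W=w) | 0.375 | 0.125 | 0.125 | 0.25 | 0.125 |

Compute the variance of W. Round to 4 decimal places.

5.9844

E[W] = (2)(0.375) + (3)(0.125) + (6)(0.125) + (7)(0.25) + (8)(0.125) = 4.625
E[W²] = (2)²(0.375) + (3)²(0.125) + (6)²(0.125) + (7)²(0.25) + (8)²(0.125) = 27.375
Var(W) = E[W²] − (E[W])² = 27.375 − (4.625)² = 5.984375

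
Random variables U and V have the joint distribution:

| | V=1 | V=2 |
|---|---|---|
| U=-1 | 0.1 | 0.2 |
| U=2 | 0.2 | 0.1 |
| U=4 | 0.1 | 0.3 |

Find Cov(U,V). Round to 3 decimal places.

E[U] = 1.9,  E[V] = 1.6
E[UV] = 3.1
Cov(U,V) = E[UV] − E[U]E[V] = 3.1 − (1.9)(1.6) = 0.06

0.060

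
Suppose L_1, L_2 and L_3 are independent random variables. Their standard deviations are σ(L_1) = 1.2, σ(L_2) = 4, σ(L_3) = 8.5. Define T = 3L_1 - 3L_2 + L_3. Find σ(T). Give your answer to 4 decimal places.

15.1397

var(L_1) = 1.44, var(L_2) = 16, var(L_3) = 72.25
By independence, var(T) = (3)²var(L_1) + (-3)²var(L_2) + (1)²var(L_3)
= (3)²·1.44 + (-3)²·16 + (1)²·72.25 = 229.21
σ(T) = √229.21 ≈ 15.1397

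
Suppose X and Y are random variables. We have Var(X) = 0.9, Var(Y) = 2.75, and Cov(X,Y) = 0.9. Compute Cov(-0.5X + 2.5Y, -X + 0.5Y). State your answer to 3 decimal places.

Cov(-0.5X + 2.5Y, -X + 0.5Y) = (-0.5)(-1)Var(X) + (2.5)(0.5)Var(Y) + [(-0.5)(0.5) + (2.5)(-1)]Cov(X,Y)
= 0.5·0.9 + 1.25·2.75 + -2.75·0.9 = 1.4125

1.413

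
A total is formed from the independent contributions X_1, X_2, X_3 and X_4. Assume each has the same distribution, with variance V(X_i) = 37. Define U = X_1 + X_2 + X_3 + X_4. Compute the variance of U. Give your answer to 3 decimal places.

148.000

By independence, V(U) = (1)²V(X_1) + (1)²V(X_2) + (1)²V(X_3) + (1)²V(X_4)
= (1)²·37 + (1)²·37 + (1)²·37 + (1)²·37 = 148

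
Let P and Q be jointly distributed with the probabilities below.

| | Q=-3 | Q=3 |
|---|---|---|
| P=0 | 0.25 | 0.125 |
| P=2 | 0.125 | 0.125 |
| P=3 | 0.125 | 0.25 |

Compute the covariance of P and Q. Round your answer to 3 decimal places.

E[P] = 1.625,  E[Q] = 0
E[PQ] = 1.125
Cov(P,Q) = E[PQ] − E[P]E[Q] = 1.125 − (1.625)(0) = 1.125

1.125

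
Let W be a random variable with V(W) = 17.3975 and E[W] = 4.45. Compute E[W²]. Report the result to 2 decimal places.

E[W²] = V(W) + (E[W])² = 17.3975 + (4.45)² = 37.2

37.20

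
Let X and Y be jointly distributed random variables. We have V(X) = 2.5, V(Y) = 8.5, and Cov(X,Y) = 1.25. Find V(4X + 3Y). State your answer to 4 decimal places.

146.5000

V(4X + 3Y) = (4)²·V(X) + (3)²·V(Y) + 2·(4)·(3)·Cov(X,Y)
= 16·2.5 + 9·8.5 + 24·1.25 = 146.5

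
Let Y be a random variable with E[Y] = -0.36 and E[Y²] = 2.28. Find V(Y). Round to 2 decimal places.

2.15

V(Y) = 2.28 − (-0.36)² = 2.1504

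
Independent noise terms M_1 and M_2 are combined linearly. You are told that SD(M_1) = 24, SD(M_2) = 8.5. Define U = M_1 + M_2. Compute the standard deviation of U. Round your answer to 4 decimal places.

25.4608

Var(M_1) = 576, Var(M_2) = 72.25
By independence, Var(U) = (1)²Var(M_1) + (1)²Var(M_2)
= (1)²·576 + (1)²·72.25 = 648.25
SD(U) = √648.25 ≈ 25.4608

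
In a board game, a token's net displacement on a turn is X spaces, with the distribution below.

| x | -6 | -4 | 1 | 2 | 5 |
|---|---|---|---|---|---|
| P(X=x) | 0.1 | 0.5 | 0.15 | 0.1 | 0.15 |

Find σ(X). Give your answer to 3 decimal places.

3.695

E[X] = (-6)(0.1) + (-4)(0.5) + (1)(0.15) + (2)(0.1) + (5)(0.15) = -1.5
E[X²] = (-6)²(0.1) + (-4)²(0.5) + (1)²(0.15) + (2)²(0.1) + (5)²(0.15) = 15.9
Var(X) = E[X²] − (E[X])² = 15.9 − (-1.5)² = 13.65
σ(X) = √13.65 ≈ 3.695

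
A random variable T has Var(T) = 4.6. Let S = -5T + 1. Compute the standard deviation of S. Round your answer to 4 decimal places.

10.7238

Var(-5T + 1) = (-5)²·4.6 = 115
SD(S) = √115 ≈ 10.7238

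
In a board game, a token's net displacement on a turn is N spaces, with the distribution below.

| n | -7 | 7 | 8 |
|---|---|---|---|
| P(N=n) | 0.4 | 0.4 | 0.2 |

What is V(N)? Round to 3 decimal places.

49.440

E[N] = (-7)(0.4) + (7)(0.4) + (8)(0.2) = 1.6
E[N²] = (-7)²(0.4) + (7)²(0.4) + (8)²(0.2) = 52
V(N) = E[N²] − (E[N])² = 52 − (1.6)² = 49.44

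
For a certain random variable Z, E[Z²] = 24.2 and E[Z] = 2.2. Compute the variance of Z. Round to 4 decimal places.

19.3600

V(Z) = 24.2 − (2.2)² = 19.36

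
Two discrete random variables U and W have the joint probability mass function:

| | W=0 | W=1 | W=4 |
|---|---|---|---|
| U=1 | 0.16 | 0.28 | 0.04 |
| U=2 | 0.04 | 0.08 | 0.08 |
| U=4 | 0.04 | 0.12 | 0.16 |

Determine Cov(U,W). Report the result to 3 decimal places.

E[U] = 2.16,  E[W] = 1.6
E[UW] = 4.28
Cov(U,W) = E[UW] − E[U]E[W] = 4.28 − (2.16)(1.6) = 0.824

0.824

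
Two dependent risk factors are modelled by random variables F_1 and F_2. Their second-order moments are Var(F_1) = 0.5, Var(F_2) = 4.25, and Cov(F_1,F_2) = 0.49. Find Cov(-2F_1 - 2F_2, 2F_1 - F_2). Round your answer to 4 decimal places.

5.5200

Cov(-2F_1 - 2F_2, 2F_1 - F_2) = (-2)(2)Var(F_1) + (-2)(-1)Var(F_2) + [(-2)(-1) + (-2)(2)]Cov(F_1,F_2)
= -4·0.5 + 2·4.25 + -2·0.49 = 5.52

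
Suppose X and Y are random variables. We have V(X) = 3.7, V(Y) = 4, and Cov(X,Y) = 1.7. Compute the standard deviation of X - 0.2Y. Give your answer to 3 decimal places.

V(X - 0.2Y) = (1)²·V(X) + (-0.2)²·V(Y) + 2·(1)·(-0.2)·Cov(X,Y)
= 1·3.7 + 0.04·4 + -0.4·1.7 = 3.18
sd(X - 0.2Y) = √3.18 ≈ 1.783

1.783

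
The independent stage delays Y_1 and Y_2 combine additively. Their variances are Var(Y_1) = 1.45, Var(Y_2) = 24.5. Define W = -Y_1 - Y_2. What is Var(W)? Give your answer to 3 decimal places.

By independence, Var(W) = (-1)²Var(Y_1) + (-1)²Var(Y_2)
= (-1)²·1.45 + (-1)²·24.5 = 25.95

25.950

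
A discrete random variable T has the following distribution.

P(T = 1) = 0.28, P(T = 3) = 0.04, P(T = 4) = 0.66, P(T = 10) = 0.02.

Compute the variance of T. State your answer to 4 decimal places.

E[T] = (1)(0.28) + (3)(0.04) + (4)(0.66) + (10)(0.02) = 3.24
E[T²] = (1)²(0.28) + (3)²(0.04) + (4)²(0.66) + (10)²(0.02) = 13.2
var(T) = E[T²] − (E[T])² = 13.2 − (3.24)² = 2.7024

2.7024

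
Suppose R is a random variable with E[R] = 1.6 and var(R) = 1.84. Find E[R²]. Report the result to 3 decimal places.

E[R²] = var(R) + (E[R])² = 1.84 + (1.6)² = 4.4

4.400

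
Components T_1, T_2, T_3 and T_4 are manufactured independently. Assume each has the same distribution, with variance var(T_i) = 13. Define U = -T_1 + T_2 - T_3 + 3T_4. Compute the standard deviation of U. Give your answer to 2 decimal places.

By independence, var(U) = (-1)²var(T_1) + (1)²var(T_2) + (-1)²var(T_3) + (3)²var(T_4)
= (-1)²·13 + (1)²·13 + (-1)²·13 + (3)²·13 = 156
σ(U) = √156 ≈ 12.49

12.49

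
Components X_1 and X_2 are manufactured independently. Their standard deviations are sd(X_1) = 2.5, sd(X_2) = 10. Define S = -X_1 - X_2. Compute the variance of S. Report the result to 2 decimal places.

106.25

V(X_1) = 6.25, V(X_2) = 100
By independence, V(S) = (-1)²V(X_1) + (-1)²V(X_2)
= (-1)²·6.25 + (-1)²·100 = 106.25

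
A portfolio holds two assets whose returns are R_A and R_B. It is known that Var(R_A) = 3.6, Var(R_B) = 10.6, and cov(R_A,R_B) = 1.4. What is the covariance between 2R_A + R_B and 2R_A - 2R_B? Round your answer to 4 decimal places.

cov(2R_A + R_B, 2R_A - 2R_B) = (2)(2)Var(R_A) + (1)(-2)Var(R_B) + [(2)(-2) + (1)(2)]cov(R_A,R_B)
= 4·3.6 + -2·10.6 + -2·1.4 = -9.6

-9.6000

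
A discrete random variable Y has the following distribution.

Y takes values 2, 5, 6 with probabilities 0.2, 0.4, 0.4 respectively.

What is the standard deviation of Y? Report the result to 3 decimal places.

E[Y] = (2)(0.2) + (5)(0.4) + (6)(0.4) = 4.8
E[Y²] = (2)²(0.2) + (5)²(0.4) + (6)²(0.4) = 25.2
Var(Y) = E[Y²] − (E[Y])² = 25.2 − (4.8)² = 2.16
σ(Y) = √2.16 ≈ 1.470

1.470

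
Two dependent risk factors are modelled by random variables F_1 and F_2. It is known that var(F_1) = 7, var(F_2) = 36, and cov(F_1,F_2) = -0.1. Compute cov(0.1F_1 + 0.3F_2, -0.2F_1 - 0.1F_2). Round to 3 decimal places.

cov(0.1F_1 + 0.3F_2, -0.2F_1 - 0.1F_2) = (0.1)(-0.2)var(F_1) + (0.3)(-0.1)var(F_2) + [(0.1)(-0.1) + (0.3)(-0.2)]cov(F_1,F_2)
= -0.02·7 + -0.03·36 + -0.07·-0.1 = -1.213

-1.213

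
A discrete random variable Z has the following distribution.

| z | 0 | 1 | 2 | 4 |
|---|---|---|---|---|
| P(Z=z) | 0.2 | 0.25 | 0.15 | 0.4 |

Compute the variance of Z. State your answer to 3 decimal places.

2.628

E[Z] = (0)(0.2) + (1)(0.25) + (2)(0.15) + (4)(0.4) = 2.15
E[Z²] = (0)²(0.2) + (1)²(0.25) + (2)²(0.15) + (4)²(0.4) = 7.25
Var(Z) = E[Z²] − (E[Z])² = 7.25 − (2.15)² = 2.6275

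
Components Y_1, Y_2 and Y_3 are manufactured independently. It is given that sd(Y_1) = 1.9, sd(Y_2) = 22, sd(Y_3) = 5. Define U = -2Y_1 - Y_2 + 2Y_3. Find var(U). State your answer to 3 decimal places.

598.440

var(Y_1) = 3.61, var(Y_2) = 484, var(Y_3) = 25
By independence, var(U) = (-2)²var(Y_1) + (-1)²var(Y_2) + (2)²var(Y_3)
= (-2)²·3.61 + (-1)²·484 + (2)²·25 = 598.44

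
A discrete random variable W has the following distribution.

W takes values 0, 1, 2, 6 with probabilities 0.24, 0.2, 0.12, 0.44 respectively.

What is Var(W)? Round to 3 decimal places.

E[W] = (0)(0.24) + (1)(0.2) + (2)(0.12) + (6)(0.44) = 3.08
E[W²] = (0)²(0.24) + (1)²(0.2) + (2)²(0.12) + (6)²(0.44) = 16.52
Var(W) = E[W²] − (E[W])² = 16.52 − (3.08)² = 7.0336

7.034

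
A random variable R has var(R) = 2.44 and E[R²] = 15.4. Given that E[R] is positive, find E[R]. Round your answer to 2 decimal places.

3.60

(E[R])² = E[R²] − var(R) = 15.4 − 2.44 = 12.96
E[R] = √12.96 = 3.6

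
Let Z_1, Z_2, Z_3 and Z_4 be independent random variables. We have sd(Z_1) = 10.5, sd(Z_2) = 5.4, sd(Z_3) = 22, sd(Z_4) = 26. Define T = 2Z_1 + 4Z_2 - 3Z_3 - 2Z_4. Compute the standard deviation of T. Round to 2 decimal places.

Var(Z_1) = 110.25, Var(Z_2) = 29.16, Var(Z_3) = 484, Var(Z_4) = 676
By independence, Var(T) = (2)²Var(Z_1) + (4)²Var(Z_2) + (-3)²Var(Z_3) + (-2)²Var(Z_4)
= (2)²·110.25 + (4)²·29.16 + (-3)²·484 + (-2)²·676 = 7967.56
sd(T) = √7967.56 ≈ 89.26

89.26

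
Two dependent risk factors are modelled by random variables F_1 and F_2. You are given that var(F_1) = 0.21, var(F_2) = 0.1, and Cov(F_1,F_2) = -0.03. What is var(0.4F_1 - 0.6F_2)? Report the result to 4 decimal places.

var(0.4F_1 - 0.6F_2) = (0.4)²·var(F_1) + (-0.6)²·var(F_2) + 2·(0.4)·(-0.6)·Cov(F_1,F_2)
= 0.16·0.21 + 0.36·0.1 + -0.48·-0.03 = 0.084

0.0840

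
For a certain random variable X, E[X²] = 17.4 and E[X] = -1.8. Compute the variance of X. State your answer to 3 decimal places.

V(X) = 17.4 − (-1.8)² = 14.16

14.160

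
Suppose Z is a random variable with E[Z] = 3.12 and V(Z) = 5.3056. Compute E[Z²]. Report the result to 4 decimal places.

E[Z²] = V(Z) + (E[Z])² = 5.3056 + (3.12)² = 15.04

15.0400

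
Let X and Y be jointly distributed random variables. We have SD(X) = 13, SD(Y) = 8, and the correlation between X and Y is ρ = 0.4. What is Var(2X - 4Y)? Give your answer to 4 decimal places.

1034.4000

Var(X) = (13)² = 169;  Var(Y) = (8)² = 64
cov(X,Y) = ρ·SD(X)·SD(Y) = 0.4·13·8 = 41.6
Var(2X - 4Y) = (2)²·Var(X) + (-4)²·Var(Y) + 2·(2)·(-4)·cov(X,Y)
= 4·169 + 16·64 + -16·41.6 = 1034.4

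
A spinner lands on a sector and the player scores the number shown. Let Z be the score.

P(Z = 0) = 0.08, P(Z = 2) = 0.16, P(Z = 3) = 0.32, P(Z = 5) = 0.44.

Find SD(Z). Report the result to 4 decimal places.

1.5523

E[Z] = (0)(0.08) + (2)(0.16) + (3)(0.32) + (5)(0.44) = 3.48
E[Z²] = (0)²(0.08) + (2)²(0.16) + (3)²(0.32) + (5)²(0.44) = 14.52
var(Z) = E[Z²] − (E[Z])² = 14.52 − (3.48)² = 2.4096
SD(Z) = √2.4096 ≈ 1.5523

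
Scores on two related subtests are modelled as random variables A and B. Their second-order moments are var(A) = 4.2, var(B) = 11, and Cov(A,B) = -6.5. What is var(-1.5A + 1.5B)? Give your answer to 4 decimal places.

63.4500

var(-1.5A + 1.5B) = (-1.5)²·var(A) + (1.5)²·var(B) + 2·(-1.5)·(1.5)·Cov(A,B)
= 2.25·4.2 + 2.25·11 + -4.5·-6.5 = 63.45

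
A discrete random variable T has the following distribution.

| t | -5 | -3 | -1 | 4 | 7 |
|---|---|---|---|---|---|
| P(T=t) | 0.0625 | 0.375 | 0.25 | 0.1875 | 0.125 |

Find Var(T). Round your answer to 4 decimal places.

E[T] = (-5)(0.0625) + (-3)(0.375) + (-1)(0.25) + (4)(0.1875) + (7)(0.125) = -0.0625
E[T²] = (-5)²(0.0625) + (-3)²(0.375) + (-1)²(0.25) + (4)²(0.1875) + (7)²(0.125) = 14.3125
Var(T) = E[T²] − (E[T])² = 14.3125 − (-0.0625)² = 14.30859375

14.3086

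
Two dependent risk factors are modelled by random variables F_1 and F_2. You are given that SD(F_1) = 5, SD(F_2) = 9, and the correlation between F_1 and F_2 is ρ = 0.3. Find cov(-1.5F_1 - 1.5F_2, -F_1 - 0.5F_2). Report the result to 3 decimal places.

V(F_1) = (5)² = 25;  V(F_2) = (9)² = 81
cov(F_1,F_2) = ρ·SD(F_1)·SD(F_2) = 0.3·5·9 = 13.5
cov(-1.5F_1 - 1.5F_2, -F_1 - 0.5F_2) = (-1.5)(-1)V(F_1) + (-1.5)(-0.5)V(F_2) + [(-1.5)(-0.5) + (-1.5)(-1)]cov(F_1,F_2)
= 1.5·25 + 0.75·81 + 2.25·13.5 = 128.625

128.625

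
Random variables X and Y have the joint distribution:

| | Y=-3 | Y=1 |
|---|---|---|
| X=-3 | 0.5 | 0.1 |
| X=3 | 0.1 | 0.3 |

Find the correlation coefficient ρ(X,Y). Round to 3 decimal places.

E[X] = -0.6,  E[Y] = -1.4
E[XY] = 4.2
Cov(X,Y) = E[XY] − E[X]E[Y] = 4.2 − (-0.6)(-1.4) = 3.36
var(X) = 8.64,  var(Y) = 3.84
ρ = 3.36 / √(8.64·3.84) ≈ 0.583

0.583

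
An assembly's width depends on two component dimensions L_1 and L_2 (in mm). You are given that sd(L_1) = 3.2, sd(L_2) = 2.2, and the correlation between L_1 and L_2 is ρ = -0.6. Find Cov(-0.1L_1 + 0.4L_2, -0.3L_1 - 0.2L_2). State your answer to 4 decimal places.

0.3424

Var(L_1) = (3.2)² = 10.24;  Var(L_2) = (2.2)² = 4.84
Cov(L_1,L_2) = ρ·sd(L_1)·sd(L_2) = -0.6·3.2·2.2 = -4.224
Cov(-0.1L_1 + 0.4L_2, -0.3L_1 - 0.2L_2) = (-0.1)(-0.3)Var(L_1) + (0.4)(-0.2)Var(L_2) + [(-0.1)(-0.2) + (0.4)(-0.3)]Cov(L_1,L_2)
= 0.03·10.24 + -0.08·4.84 + -0.1·-4.224 = 0.3424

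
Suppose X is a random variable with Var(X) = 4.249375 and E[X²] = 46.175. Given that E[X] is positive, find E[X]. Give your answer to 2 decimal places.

6.48

(E[X])² = E[X²] − Var(X) = 46.175 − 4.249375 = 41.925625
E[X] = √41.925625 = 6.475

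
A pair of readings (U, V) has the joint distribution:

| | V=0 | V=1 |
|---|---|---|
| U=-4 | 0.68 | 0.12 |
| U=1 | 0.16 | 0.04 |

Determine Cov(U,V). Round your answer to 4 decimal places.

0.0400

E[U] = -3,  E[V] = 0.16
E[UV] = -0.44
Cov(U,V) = E[UV] − E[U]E[V] = -0.44 − (-3)(0.16) = 0.04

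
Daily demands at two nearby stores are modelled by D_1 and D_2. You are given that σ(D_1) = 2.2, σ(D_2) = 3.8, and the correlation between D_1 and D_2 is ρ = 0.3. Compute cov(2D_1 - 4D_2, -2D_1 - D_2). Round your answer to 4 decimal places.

V(D_1) = (2.2)² = 4.84;  V(D_2) = (3.8)² = 14.44
cov(D_1,D_2) = ρ·σ(D_1)·σ(D_2) = 0.3·2.2·3.8 = 2.508
cov(2D_1 - 4D_2, -2D_1 - D_2) = (2)(-2)V(D_1) + (-4)(-1)V(D_2) + [(2)(-1) + (-4)(-2)]cov(D_1,D_2)
= -4·4.84 + 4·14.44 + 6·2.508 = 53.448

53.4480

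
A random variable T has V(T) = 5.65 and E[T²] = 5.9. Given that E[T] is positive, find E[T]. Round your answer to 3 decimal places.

(E[T])² = E[T²] − V(T) = 5.9 − 5.65 = 0.25
E[T] = √0.25 = 0.5

0.500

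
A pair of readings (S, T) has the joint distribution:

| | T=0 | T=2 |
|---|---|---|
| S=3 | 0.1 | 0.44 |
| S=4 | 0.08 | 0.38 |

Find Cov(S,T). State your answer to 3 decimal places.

0.006

E[S] = 3.46,  E[T] = 1.64
E[ST] = 5.68
Cov(S,T) = E[ST] − E[S]E[T] = 5.68 − (3.46)(1.64) = 0.0056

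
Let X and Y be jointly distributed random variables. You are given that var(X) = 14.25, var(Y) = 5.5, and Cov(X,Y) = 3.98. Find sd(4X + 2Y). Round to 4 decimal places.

17.7110

var(4X + 2Y) = (4)²·var(X) + (2)²·var(Y) + 2·(4)·(2)·Cov(X,Y)
= 16·14.25 + 4·5.5 + 16·3.98 = 313.68
sd(4X + 2Y) = √313.68 ≈ 17.7110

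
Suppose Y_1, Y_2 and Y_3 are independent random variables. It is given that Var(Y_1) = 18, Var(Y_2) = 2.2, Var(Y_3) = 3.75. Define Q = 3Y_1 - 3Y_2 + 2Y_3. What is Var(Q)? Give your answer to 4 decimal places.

By independence, Var(Q) = (3)²Var(Y_1) + (-3)²Var(Y_2) + (2)²Var(Y_3)
= (3)²·18 + (-3)²·2.2 + (2)²·3.75 = 196.8

196.8000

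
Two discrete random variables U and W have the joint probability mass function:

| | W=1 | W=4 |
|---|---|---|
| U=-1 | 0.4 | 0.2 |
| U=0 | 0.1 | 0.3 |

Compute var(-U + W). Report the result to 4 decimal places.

1.8900

E[U] = -0.6,  E[W] = 2.5,  E[UW] = -1.2
var(U) = 0.6 − (-0.6)² = 0.24;  var(W) = 8.5 − (2.5)² = 2.25
Cov(U,W) = -1.2 − (-0.6)(2.5) = 0.3
var(-U + W) = (-1)²·0.24 + (1)²·2.25 + 2·(-1)·(1)·0.3 = 1.89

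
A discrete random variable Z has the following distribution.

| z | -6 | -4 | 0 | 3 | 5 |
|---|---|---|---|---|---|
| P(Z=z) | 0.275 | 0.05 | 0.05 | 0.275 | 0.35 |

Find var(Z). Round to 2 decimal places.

21.40

E[Z] = (-6)(0.275) + (-4)(0.05) + (0)(0.05) + (3)(0.275) + (5)(0.35) = 0.725
E[Z²] = (-6)²(0.275) + (-4)²(0.05) + (0)²(0.05) + (3)²(0.275) + (5)²(0.35) = 21.925
var(Z) = E[Z²] − (E[Z])² = 21.925 − (0.725)² = 21.399375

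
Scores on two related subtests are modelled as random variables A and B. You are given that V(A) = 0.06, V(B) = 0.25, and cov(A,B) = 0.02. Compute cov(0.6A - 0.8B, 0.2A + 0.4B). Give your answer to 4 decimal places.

cov(0.6A - 0.8B, 0.2A + 0.4B) = (0.6)(0.2)V(A) + (-0.8)(0.4)V(B) + [(0.6)(0.4) + (-0.8)(0.2)]cov(A,B)
= 0.12·0.06 + -0.32·0.25 + 0.08·0.02 = -0.0712

-0.0712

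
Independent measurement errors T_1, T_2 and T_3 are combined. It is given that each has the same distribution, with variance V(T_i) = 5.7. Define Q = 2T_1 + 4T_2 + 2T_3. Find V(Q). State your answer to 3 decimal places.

136.800

By independence, V(Q) = (2)²V(T_1) + (4)²V(T_2) + (2)²V(T_3)
= (2)²·5.7 + (4)²·5.7 + (2)²·5.7 = 136.8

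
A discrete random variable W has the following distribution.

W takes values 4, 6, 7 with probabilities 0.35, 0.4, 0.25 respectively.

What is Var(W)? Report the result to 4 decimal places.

1.4475

E[W] = (4)(0.35) + (6)(0.4) + (7)(0.25) = 5.55
E[W²] = (4)²(0.35) + (6)²(0.4) + (7)²(0.25) = 32.25
Var(W) = E[W²] − (E[W])² = 32.25 − (5.55)² = 1.4475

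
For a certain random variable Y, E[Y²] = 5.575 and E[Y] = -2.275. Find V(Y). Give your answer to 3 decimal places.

V(Y) = 5.575 − (-2.275)² = 0.399375

0.399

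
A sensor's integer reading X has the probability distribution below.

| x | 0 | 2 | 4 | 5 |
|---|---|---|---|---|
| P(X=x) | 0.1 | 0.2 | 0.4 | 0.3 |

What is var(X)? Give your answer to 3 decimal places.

E[X] = (0)(0.1) + (2)(0.2) + (4)(0.4) + (5)(0.3) = 3.5
E[X²] = (0)²(0.1) + (2)²(0.2) + (4)²(0.4) + (5)²(0.3) = 14.7
var(X) = E[X²] − (E[X])² = 14.7 − (3.5)² = 2.45

2.450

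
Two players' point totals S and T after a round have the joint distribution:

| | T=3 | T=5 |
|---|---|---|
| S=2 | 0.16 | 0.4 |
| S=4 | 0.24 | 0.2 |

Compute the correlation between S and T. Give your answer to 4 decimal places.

E[S] = 2.88,  E[T] = 4.2
E[ST] = 11.84
cov(S,T) = E[ST] − E[S]E[T] = 11.84 − (2.88)(4.2) = -0.256
Var(S) = 0.9856,  Var(T) = 0.96
ρ = -0.256 / √(0.9856·0.96) ≈ -0.2632

-0.2632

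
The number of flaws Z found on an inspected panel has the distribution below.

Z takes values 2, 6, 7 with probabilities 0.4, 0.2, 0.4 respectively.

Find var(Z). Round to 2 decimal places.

E[Z] = (2)(0.4) + (6)(0.2) + (7)(0.4) = 4.8
E[Z²] = (2)²(0.4) + (6)²(0.2) + (7)²(0.4) = 28.4
var(Z) = E[Z²] − (E[Z])² = 28.4 − (4.8)² = 5.36

5.36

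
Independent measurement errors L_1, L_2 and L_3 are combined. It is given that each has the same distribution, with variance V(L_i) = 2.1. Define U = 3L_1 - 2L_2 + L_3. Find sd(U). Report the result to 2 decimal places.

5.42

By independence, V(U) = (3)²V(L_1) + (-2)²V(L_2) + (1)²V(L_3)
= (3)²·2.1 + (-2)²·2.1 + (1)²·2.1 = 29.4
sd(U) = √29.4 ≈ 5.42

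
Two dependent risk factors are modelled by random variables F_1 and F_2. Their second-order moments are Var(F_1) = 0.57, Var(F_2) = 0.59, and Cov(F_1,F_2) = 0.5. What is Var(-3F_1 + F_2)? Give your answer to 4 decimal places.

Var(-3F_1 + F_2) = (-3)²·Var(F_1) + (1)²·Var(F_2) + 2·(-3)·(1)·Cov(F_1,F_2)
= 9·0.57 + 1·0.59 + -6·0.5 = 2.72

2.7200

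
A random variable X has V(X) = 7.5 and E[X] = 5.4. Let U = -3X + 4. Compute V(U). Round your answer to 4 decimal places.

V(-3X + 4) = (-3)²·V(X) = 9·7.5 = 67.5

67.5000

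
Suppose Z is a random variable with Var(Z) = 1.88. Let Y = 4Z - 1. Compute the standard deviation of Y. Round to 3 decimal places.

5.485

Var(4Z - 1) = (4)²·1.88 = 30.08
SD(Y) = √30.08 ≈ 5.485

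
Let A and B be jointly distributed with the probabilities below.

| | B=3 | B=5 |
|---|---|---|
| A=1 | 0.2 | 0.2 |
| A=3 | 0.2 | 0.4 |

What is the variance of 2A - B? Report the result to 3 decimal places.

4.160

E[A] = 2.2,  E[B] = 4.2,  E[AB] = 9.4
var(A) = 5.8 − (2.2)² = 0.96;  var(B) = 18.6 − (4.2)² = 0.96
Cov(A,B) = 9.4 − (2.2)(4.2) = 0.16
var(2A - B) = (2)²·0.96 + (-1)²·0.96 + 2·(2)·(-1)·0.16 = 4.16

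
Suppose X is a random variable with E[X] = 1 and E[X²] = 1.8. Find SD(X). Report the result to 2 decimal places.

0.89

Var(X) = 1.8 − (1)² = 0.8
SD(X) = √0.8 ≈ 0.89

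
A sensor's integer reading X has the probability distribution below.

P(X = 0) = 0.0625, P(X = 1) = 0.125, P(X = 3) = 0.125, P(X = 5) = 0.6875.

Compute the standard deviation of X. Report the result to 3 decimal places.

E[X] = (0)(0.0625) + (1)(0.125) + (3)(0.125) + (5)(0.6875) = 3.9375
E[X²] = (0)²(0.0625) + (1)²(0.125) + (3)²(0.125) + (5)²(0.6875) = 18.4375
var(X) = E[X²] − (E[X])² = 18.4375 − (3.9375)² = 2.93359375
SD(X) = √2.93359375 ≈ 1.713

1.713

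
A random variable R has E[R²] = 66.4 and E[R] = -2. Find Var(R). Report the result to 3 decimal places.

62.400

Var(R) = 66.4 − (-2)² = 62.4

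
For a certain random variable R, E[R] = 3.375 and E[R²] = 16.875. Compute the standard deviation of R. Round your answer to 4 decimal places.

Var(R) = 16.875 − (3.375)² = 5.484375
SD(R) = √5.484375 ≈ 2.3419

2.3419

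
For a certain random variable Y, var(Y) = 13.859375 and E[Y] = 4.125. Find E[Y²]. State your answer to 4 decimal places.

E[Y²] = var(Y) + (E[Y])² = 13.859375 + (4.125)² = 30.875

30.8750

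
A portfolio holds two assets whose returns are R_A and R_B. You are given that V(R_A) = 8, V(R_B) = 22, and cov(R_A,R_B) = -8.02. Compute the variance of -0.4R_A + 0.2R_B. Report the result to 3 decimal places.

3.443

V(-0.4R_A + 0.2R_B) = (-0.4)²·V(R_A) + (0.2)²·V(R_B) + 2·(-0.4)·(0.2)·cov(R_A,R_B)
= 0.16·8 + 0.04·22 + -0.16·-8.02 = 3.4432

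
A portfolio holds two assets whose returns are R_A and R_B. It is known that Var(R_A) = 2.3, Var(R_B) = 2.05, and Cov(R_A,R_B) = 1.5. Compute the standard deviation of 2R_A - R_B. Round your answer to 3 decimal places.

2.291

Var(2R_A - R_B) = (2)²·Var(R_A) + (-1)²·Var(R_B) + 2·(2)·(-1)·Cov(R_A,R_B)
= 4·2.3 + 1·2.05 + -4·1.5 = 5.25
sd(2R_A - R_B) = √5.25 ≈ 2.291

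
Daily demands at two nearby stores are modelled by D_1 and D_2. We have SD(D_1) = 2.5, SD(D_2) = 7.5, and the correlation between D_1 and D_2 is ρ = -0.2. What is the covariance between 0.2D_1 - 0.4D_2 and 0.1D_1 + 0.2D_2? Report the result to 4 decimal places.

-4.3750

V(D_1) = (2.5)² = 6.25;  V(D_2) = (7.5)² = 56.25
cov(D_1,D_2) = ρ·SD(D_1)·SD(D_2) = -0.2·2.5·7.5 = -3.75
cov(0.2D_1 - 0.4D_2, 0.1D_1 + 0.2D_2) = (0.2)(0.1)V(D_1) + (-0.4)(0.2)V(D_2) + [(0.2)(0.2) + (-0.4)(0.1)]cov(D_1,D_2)
= 0.02·6.25 + -0.08·56.25 + 0·-3.75 = -4.375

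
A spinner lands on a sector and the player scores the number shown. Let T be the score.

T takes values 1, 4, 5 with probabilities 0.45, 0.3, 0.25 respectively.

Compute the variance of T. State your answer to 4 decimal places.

E[T] = (1)(0.45) + (4)(0.3) + (5)(0.25) = 2.9
E[T²] = (1)²(0.45) + (4)²(0.3) + (5)²(0.25) = 11.5
V(T) = E[T²] − (E[T])² = 11.5 − (2.9)² = 3.09

3.0900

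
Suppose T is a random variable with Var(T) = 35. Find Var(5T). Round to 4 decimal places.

Var(5T) = (5)²·Var(T) = 25·35 = 875

875.0000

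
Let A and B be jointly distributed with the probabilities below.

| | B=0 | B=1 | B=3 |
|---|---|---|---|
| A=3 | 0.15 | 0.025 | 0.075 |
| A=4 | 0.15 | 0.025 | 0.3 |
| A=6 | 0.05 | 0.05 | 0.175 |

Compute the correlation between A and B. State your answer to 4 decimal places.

0.2370

E[A] = 4.3,  E[B] = 1.75
E[AB] = 7.9
Cov(A,B) = E[AB] − E[A]E[B] = 7.9 − (4.3)(1.75) = 0.375
Var(A) = 1.26,  Var(B) = 1.9875
ρ = 0.375 / √(1.26·1.9875) ≈ 0.2370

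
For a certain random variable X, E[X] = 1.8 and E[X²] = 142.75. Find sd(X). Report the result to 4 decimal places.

11.8114

Var(X) = 142.75 − (1.8)² = 139.51
sd(X) = √139.51 ≈ 11.8114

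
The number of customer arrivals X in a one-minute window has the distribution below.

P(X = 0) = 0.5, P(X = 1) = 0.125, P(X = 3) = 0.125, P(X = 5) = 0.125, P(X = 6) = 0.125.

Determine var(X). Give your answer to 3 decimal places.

5.359

E[X] = (0)(0.5) + (1)(0.125) + (3)(0.125) + (5)(0.125) + (6)(0.125) = 1.875
E[X²] = (0)²(0.5) + (1)²(0.125) + (3)²(0.125) + (5)²(0.125) + (6)²(0.125) = 8.875
var(X) = E[X²] − (E[X])² = 8.875 − (1.875)² = 5.359375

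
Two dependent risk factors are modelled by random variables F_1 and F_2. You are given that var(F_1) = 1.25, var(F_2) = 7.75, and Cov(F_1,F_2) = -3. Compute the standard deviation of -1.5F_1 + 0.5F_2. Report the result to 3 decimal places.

3.041

var(-1.5F_1 + 0.5F_2) = (-1.5)²·var(F_1) + (0.5)²·var(F_2) + 2·(-1.5)·(0.5)·Cov(F_1,F_2)
= 2.25·1.25 + 0.25·7.75 + -1.5·-3 = 9.25
sd(-1.5F_1 + 0.5F_2) = √9.25 ≈ 3.041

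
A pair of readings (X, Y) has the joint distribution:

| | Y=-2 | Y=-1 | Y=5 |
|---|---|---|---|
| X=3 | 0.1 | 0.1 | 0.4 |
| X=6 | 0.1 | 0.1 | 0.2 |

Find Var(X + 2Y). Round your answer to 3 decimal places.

40.000

E[X] = 4.2,  E[Y] = 2.4,  E[XY] = 9.3
Var(X) = 19.8 − (4.2)² = 2.16;  Var(Y) = 16 − (2.4)² = 10.24
Cov(X,Y) = 9.3 − (4.2)(2.4) = -0.78
Var(X + 2Y) = (1)²·2.16 + (2)²·10.24 + 2·(1)·(2)·-0.78 = 40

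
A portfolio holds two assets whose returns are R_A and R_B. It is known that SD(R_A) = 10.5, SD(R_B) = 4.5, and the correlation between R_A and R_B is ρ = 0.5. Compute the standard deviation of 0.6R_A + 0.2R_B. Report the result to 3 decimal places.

6.795

Var(R_A) = (10.5)² = 110.25;  Var(R_B) = (4.5)² = 20.25
cov(R_A,R_B) = ρ·SD(R_A)·SD(R_B) = 0.5·10.5·4.5 = 23.625
Var(0.6R_A + 0.2R_B) = (0.6)²·Var(R_A) + (0.2)²·Var(R_B) + 2·(0.6)·(0.2)·cov(R_A,R_B)
= 0.36·110.25 + 0.04·20.25 + 0.24·23.625 = 46.17
SD(0.6R_A + 0.2R_B) = √46.17 ≈ 6.795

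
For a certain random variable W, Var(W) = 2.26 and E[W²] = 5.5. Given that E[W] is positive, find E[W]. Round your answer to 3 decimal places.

(E[W])² = E[W²] − Var(W) = 5.5 − 2.26 = 3.24
E[W] = √3.24 = 1.8

1.800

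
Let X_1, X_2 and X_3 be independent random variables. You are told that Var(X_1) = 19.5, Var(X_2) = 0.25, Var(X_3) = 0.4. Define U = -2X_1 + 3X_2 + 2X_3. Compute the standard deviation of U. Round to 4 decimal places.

By independence, Var(U) = (-2)²Var(X_1) + (3)²Var(X_2) + (2)²Var(X_3)
= (-2)²·19.5 + (3)²·0.25 + (2)²·0.4 = 81.85
σ(U) = √81.85 ≈ 9.0471

9.0471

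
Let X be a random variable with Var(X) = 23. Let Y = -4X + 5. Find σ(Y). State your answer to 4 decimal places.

19.1833

Var(-4X + 5) = (-4)²·23 = 368
σ(Y) = √368 ≈ 19.1833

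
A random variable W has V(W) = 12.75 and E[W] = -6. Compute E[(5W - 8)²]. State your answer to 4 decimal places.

E[5W - 8] = 5·-6 − 8 = -38
V(5W - 8) = (5)²·12.75 = 318.75
E[(5W - 8)²] = V((5W - 8)) + (E[(5W - 8)])² = 318.75 + (-38)² = 1762.75

1762.7500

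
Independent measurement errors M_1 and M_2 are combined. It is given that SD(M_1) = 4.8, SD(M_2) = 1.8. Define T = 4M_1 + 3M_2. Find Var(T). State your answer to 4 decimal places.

Var(M_1) = 23.04, Var(M_2) = 3.24
By independence, Var(T) = (4)²Var(M_1) + (3)²Var(M_2)
= (4)²·23.04 + (3)²·3.24 = 397.8

397.8000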